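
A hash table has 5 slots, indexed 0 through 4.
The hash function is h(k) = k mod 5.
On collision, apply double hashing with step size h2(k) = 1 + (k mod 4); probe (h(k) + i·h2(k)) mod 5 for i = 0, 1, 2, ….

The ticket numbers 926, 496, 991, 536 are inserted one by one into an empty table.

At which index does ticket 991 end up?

0

Insert 926: h=1, slot 1 empty → index 1.
Insert 496: h=1, h2=1, slot 1 occupied → index 2.
Insert 991: h=1, h2=4, slot 1 occupied → index 0.
Insert 536: h=1, h2=1, slots 1,2 occupied → index 3.
Table: [991, 926, 496, 536, _]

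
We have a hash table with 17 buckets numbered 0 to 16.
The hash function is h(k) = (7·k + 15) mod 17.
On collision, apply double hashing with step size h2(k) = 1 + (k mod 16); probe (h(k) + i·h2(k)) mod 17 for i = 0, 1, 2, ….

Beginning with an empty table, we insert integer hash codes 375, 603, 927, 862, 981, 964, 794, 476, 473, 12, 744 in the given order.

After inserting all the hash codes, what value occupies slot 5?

375

Insert 375: h=5, slot 5 empty -> index 5.
Insert 603: h=3, slot 3 empty -> index 3.
Insert 927: h=10, slot 10 empty -> index 10.
Insert 862: h=14, slot 14 empty -> index 14.
Insert 981: h=14, h2=6, slots 14,3 occupied -> index 9.
Insert 964: h=14, h2=5, slot 14 occupied -> index 2.
Insert 794: h=14, h2=11, slot 14 occupied -> index 8.
Insert 476: h=15, slot 15 empty -> index 15.
Insert 473: h=11, slot 11 empty -> index 11.
Insert 12: h=14, h2=13, slots 14,10 occupied -> index 6.
Insert 744: h=4, slot 4 empty -> index 4.
Table: [—, —, 964, 603, 744, 375, 12, —, 794, 981, 927, 473, —, —, 862, 476, —]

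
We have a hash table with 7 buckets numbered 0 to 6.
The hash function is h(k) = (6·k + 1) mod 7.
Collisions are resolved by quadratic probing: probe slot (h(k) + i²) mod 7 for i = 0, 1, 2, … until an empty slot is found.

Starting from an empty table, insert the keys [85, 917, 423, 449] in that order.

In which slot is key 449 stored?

4

85 hashes to 0; slot 0 is free -> place at 0.
917 hashes to 1; slot 1 is free -> place at 1.
423 hashes to 5; slot 5 is free -> place at 5.
449 hashes to 0; 0,1 taken -> place at 4.
Table: [85, 917, ∅, ∅, 449, 423, ∅]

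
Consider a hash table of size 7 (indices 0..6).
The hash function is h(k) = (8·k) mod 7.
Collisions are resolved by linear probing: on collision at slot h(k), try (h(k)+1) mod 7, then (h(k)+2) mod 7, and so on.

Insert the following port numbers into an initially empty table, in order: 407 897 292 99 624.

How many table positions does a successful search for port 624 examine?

4

407 hashes to 1; slot 1 is free → place at 1.
897 hashes to 1; 1 taken → place at 2.
292 hashes to 5; slot 5 is free → place at 5.
99 hashes to 1; 1,2 taken → place at 3.
624 hashes to 1; 1,2,3 taken → place at 4.
Table: [_, 407, 897, 99, 624, 292, _]
Lookup 624: h=1, probe 1,2,3,4 → found at 4.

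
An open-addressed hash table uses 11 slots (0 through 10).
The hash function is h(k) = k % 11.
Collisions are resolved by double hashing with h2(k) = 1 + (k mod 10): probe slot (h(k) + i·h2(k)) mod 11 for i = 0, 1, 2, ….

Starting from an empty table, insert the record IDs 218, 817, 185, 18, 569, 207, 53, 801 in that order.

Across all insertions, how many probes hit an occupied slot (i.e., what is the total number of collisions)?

4

218 hashes to 9; slot 9 is free => place at 9.
817 hashes to 3; slot 3 is free => place at 3.
185 hashes to 9, h2=6; 9 taken => place at 4.
18 hashes to 7; slot 7 is free => place at 7.
569 hashes to 8; slot 8 is free => place at 8.
207 hashes to 9, h2=8; 9 taken => place at 6.
53 hashes to 9, h2=4; 9 taken => place at 2.
801 hashes to 9, h2=2; 9 taken => place at 0.
Table: [801, —, 53, 817, 185, —, 207, 18, 569, 218, —]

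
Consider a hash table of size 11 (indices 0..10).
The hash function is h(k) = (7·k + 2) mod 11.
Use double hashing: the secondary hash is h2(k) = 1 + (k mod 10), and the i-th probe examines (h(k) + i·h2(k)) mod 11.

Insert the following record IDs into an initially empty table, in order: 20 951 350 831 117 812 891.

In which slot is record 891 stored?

20: h=10 => slot 10
951: h=4 => slot 4
350: h=10, h2=1, probe 10,0 => slot 0
831: h=0, h2=2, probe 0,2 => slot 2
117: h=7 => slot 7
812: h=10, h2=3, probe 10,2,5 => slot 5
891: h=2, h2=2, probe 2,4,6 => slot 6
Table: [350, —, 831, —, 951, 812, 891, 117, —, —, 20]

6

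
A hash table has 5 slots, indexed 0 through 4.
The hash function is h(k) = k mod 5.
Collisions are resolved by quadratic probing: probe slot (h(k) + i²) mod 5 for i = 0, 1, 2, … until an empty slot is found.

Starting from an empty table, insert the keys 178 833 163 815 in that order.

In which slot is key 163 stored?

2

Insert 178: h=3, slot 3 empty → index 3.
Insert 833: h=3, slot 3 occupied → index 4.
Insert 163: h=3, slots 3,4 occupied → index 2.
Insert 815: h=0, slot 0 empty → index 0.
Table: [815, ∅, 163, 178, 833]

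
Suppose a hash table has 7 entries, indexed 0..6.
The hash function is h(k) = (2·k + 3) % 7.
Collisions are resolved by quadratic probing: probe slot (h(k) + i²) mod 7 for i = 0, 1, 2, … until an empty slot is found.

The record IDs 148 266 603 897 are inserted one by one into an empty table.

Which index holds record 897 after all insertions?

148: h=5 => slot 5
266: h=3 => slot 3
603: h=5, probe 5,6 => slot 6
897: h=5, probe 5,6,2 => slot 2
Table: [∅, ∅, 897, 266, ∅, 148, 603]

2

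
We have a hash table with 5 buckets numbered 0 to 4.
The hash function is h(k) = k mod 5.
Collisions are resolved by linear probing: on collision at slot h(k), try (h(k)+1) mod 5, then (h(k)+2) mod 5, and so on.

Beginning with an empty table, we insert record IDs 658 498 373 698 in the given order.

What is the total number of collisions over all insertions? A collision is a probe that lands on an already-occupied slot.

658: h=3 -> slot 3
498: h=3, probe 3,4 -> slot 4
373: h=3, probe 3,4,0 -> slot 0
698: h=3, probe 3,4,0,1 -> slot 1
Table: [373, 698, —, 658, 498]

6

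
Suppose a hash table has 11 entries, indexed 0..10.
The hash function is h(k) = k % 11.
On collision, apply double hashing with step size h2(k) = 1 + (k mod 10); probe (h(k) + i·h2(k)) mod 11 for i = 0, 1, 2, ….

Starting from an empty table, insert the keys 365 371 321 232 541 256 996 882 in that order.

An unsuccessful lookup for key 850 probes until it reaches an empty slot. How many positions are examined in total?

5

365: h=2 => slot 2
371: h=8 => slot 8
321: h=2, h2=2, probe 2,4 => slot 4
232: h=1 => slot 1
541: h=2, h2=2, probe 2,4,6 => slot 6
256: h=3 => slot 3
996: h=6, h2=7, probe 6,2,9 => slot 9
882: h=2, h2=3, probe 2,5 => slot 5
Table: [—, 232, 365, 256, 321, 882, 541, —, 371, 996, —]
Lookup 850: h=3, h2=1, probe 3,4,5,6,7 → slot 7 empty, not found.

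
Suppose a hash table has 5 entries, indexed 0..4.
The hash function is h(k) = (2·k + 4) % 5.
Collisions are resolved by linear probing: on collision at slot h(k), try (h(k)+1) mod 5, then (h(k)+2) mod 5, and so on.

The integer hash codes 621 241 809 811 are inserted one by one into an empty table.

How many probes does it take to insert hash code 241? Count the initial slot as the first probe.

Insert 621: h=1, slot 1 empty → index 1.
Insert 241: h=1, slot 1 occupied → index 2.
Insert 809: h=2, slot 2 occupied → index 3.
Insert 811: h=1, slots 1,2,3 occupied → index 4.
Table: [—, 621, 241, 809, 811]

2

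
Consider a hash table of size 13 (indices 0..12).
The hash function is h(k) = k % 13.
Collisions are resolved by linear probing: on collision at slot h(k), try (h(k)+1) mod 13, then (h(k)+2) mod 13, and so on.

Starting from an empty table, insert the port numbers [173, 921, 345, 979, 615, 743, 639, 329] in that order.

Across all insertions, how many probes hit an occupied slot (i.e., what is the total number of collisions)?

Insert 173: h=4, slot 4 empty => index 4.
Insert 921: h=11, slot 11 empty => index 11.
Insert 345: h=7, slot 7 empty => index 7.
Insert 979: h=4, slot 4 occupied => index 5.
Insert 615: h=4, slots 4,5 occupied => index 6.
Insert 743: h=2, slot 2 empty => index 2.
Insert 639: h=2, slot 2 occupied => index 3.
Insert 329: h=4, slots 4,5,6,7 occupied => index 8.
Table: [., ., 743, 639, 173, 979, 615, 345, 329, ., ., 921, .]

8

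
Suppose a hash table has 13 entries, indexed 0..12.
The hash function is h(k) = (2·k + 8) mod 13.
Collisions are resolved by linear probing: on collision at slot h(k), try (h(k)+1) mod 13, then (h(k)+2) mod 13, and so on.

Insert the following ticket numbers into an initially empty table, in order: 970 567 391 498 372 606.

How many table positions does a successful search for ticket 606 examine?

4

970: h=11 → slot 11
567: h=11, probe 11,12 → slot 12
391: h=10 → slot 10
498: h=3 → slot 3
372: h=11, probe 11,12,0 → slot 0
606: h=11, probe 11,12,0,1 → slot 1
Table: [372, 606, -, 498, -, -, -, -, -, -, 391, 970, 567]
Lookup 606: h=11, probe 11,12,0,1 → found at 1.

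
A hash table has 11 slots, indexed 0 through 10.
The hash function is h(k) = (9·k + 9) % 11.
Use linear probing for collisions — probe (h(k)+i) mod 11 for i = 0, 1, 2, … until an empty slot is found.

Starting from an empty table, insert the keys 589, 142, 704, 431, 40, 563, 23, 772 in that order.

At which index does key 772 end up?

589: h=8 -> slot 8
142: h=0 -> slot 0
704: h=9 -> slot 9
431: h=5 -> slot 5
40: h=6 -> slot 6
563: h=5, probe 5,6,7 -> slot 7
23: h=7, probe 7,8,9,10 -> slot 10
772: h=5, probe 5,6,7,8,9,10,0,1 -> slot 1
Table: [142, 772, _, _, _, 431, 40, 563, 589, 704, 23]

1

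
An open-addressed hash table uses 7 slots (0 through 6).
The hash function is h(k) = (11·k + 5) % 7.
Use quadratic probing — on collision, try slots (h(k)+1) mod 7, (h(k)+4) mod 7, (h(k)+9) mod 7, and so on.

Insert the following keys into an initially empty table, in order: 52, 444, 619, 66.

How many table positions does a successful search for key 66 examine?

4

52: h=3 → slot 3
444: h=3, probe 3,4 → slot 4
619: h=3, probe 3,4,0 → slot 0
66: h=3, probe 3,4,0,5 → slot 5
Table: [619, -, -, 52, 444, 66, -]
Lookup 66: h=3, probe 3,4,0,5 → found at 5.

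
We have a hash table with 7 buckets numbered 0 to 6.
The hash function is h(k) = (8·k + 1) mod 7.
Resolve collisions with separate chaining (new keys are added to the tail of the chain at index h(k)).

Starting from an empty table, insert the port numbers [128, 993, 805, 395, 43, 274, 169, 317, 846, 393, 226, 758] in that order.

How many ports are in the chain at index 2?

4

Insert 128: h=3, bucket 3 empty -> new chain.
Insert 993: h=0, bucket 0 empty -> new chain.
Insert 805: h=1, bucket 1 empty -> new chain.
Insert 395: h=4, bucket 4 empty -> new chain.
Insert 43: h=2, bucket 2 empty -> new chain.
Insert 274: h=2, bucket 2 nonempty -> append to chain.
Insert 169: h=2, bucket 2 nonempty -> append to chain.
Insert 317: h=3, bucket 3 nonempty -> append to chain.
Insert 846: h=0, bucket 0 nonempty -> append to chain.
Insert 393: h=2, bucket 2 nonempty -> append to chain.
Insert 226: h=3, bucket 3 nonempty -> append to chain.
Insert 758: h=3, bucket 3 nonempty -> append to chain.
Final buckets:
0: 993 -> 846
1: 805
2: 43 -> 274 -> 169 -> 393
3: 128 -> 317 -> 226 -> 758
4: 395
5: —
6: —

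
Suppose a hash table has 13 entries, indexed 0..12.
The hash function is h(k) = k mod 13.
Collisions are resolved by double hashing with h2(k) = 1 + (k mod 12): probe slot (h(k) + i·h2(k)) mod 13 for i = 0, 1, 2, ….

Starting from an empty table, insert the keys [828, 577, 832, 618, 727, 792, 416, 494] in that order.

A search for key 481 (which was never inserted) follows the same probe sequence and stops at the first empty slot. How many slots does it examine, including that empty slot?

828: h=9 → slot 9
577: h=5 → slot 5
832: h=0 → slot 0
618: h=7 → slot 7
727: h=12 → slot 12
792: h=12, h2=1, probe 12,0,1 → slot 1
416: h=0, h2=9, probe 0,9,5,1,10 → slot 10
494: h=0, h2=3, probe 0,3 → slot 3
Table: [832, 792, -, 494, -, 577, -, 618, -, 828, 416, -, 727]
Lookup 481: h=0, h2=2, probe 0,2 → slot 2 empty, not found.

2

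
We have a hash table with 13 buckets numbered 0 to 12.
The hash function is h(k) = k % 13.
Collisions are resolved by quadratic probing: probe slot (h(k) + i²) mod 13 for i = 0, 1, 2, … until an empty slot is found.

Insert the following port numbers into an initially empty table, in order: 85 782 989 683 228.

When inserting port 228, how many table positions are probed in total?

Insert 85: h=7, slot 7 empty -> index 7.
Insert 782: h=2, slot 2 empty -> index 2.
Insert 989: h=1, slot 1 empty -> index 1.
Insert 683: h=7, slot 7 occupied -> index 8.
Insert 228: h=7, slots 7,8 occupied -> index 11.
Table: [∅, 989, 782, ∅, ∅, ∅, ∅, 85, 683, ∅, ∅, 228, ∅]

3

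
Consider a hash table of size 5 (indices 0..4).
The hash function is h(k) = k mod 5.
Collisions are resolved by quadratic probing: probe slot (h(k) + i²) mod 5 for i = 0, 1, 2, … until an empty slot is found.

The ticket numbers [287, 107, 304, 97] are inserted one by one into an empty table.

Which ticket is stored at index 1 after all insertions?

97

287: h=2 → slot 2
107: h=2, probe 2,3 → slot 3
304: h=4 → slot 4
97: h=2, probe 2,3,1 → slot 1
Table: [∅, 97, 287, 107, 304]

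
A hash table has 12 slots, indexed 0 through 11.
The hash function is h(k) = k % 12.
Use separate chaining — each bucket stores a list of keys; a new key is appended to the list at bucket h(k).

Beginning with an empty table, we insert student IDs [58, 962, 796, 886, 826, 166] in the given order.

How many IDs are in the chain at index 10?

Insert 58: h=10, bucket 10 empty -> new chain.
Insert 962: h=2, bucket 2 empty -> new chain.
Insert 796: h=4, bucket 4 empty -> new chain.
Insert 886: h=10, bucket 10 nonempty -> append to chain.
Insert 826: h=10, bucket 10 nonempty -> append to chain.
Insert 166: h=10, bucket 10 nonempty -> append to chain.
Final buckets:
0: _
1: _
2: 962
3: _
4: 796
5: _
6: _
7: _
8: _
9: _
10: 58 -> 886 -> 826 -> 166
11: _

4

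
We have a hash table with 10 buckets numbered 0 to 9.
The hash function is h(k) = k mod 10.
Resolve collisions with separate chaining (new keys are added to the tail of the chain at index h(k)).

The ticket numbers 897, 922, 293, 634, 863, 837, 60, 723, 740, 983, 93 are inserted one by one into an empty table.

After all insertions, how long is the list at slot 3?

897 → bucket 7
922 → bucket 2
293 → bucket 3
634 → bucket 4
863 → bucket 3 (collision)
837 → bucket 7 (collision)
60 → bucket 0
723 → bucket 3 (collision)
740 → bucket 0 (collision)
983 → bucket 3 (collision)
93 → bucket 3 (collision)
Final buckets:
0: 60 -> 740
1: ∅
2: 922
3: 293 -> 863 -> 723 -> 983 -> 93
4: 634
5: ∅
6: ∅
7: 897 -> 837
8: ∅
9: ∅

5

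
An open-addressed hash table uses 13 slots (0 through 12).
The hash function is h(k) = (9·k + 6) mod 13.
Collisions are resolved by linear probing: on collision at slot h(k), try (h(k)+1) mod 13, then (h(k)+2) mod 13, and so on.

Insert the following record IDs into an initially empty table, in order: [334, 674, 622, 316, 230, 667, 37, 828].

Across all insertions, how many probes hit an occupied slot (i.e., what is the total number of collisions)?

9

Insert 334: h=9, slot 9 empty → index 9.
Insert 674: h=1, slot 1 empty → index 1.
Insert 622: h=1, slot 1 occupied → index 2.
Insert 316: h=3, slot 3 empty → index 3.
Insert 230: h=9, slot 9 occupied → index 10.
Insert 667: h=3, slot 3 occupied → index 4.
Insert 37: h=1, slots 1,2,3,4 occupied → index 5.
Insert 828: h=9, slots 9,10 occupied → index 11.
Table: [∅, 674, 622, 316, 667, 37, ∅, ∅, ∅, 334, 230, 828, ∅]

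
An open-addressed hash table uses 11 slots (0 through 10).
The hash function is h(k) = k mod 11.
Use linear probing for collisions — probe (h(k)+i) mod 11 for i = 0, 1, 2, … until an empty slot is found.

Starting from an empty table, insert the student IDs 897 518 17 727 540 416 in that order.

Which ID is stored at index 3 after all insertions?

897: h=6 -> slot 6
518: h=1 -> slot 1
17: h=6, probe 6,7 -> slot 7
727: h=1, probe 1,2 -> slot 2
540: h=1, probe 1,2,3 -> slot 3
416: h=9 -> slot 9
Table: [—, 518, 727, 540, —, —, 897, 17, —, 416, —]

540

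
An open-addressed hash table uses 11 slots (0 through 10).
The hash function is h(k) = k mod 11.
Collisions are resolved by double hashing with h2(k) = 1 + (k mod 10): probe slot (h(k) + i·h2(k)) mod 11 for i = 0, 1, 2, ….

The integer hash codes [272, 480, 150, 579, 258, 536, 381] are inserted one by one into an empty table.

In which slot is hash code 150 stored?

9

Insert 272: h=8, slot 8 empty -> index 8.
Insert 480: h=7, slot 7 empty -> index 7.
Insert 150: h=7, h2=1, slots 7,8 occupied -> index 9.
Insert 579: h=7, h2=10, slot 7 occupied -> index 6.
Insert 258: h=5, slot 5 empty -> index 5.
Insert 536: h=8, h2=7, slot 8 occupied -> index 4.
Insert 381: h=7, h2=2, slots 7,9 occupied -> index 0.
Table: [381, _, _, _, 536, 258, 579, 480, 272, 150, _]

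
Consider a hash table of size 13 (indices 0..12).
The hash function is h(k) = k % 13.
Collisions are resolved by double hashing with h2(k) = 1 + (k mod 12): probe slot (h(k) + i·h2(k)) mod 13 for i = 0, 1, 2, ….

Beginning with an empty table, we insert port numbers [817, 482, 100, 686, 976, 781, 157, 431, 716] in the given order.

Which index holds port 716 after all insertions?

Insert 817: h=11, slot 11 empty => index 11.
Insert 482: h=1, slot 1 empty => index 1.
Insert 100: h=9, slot 9 empty => index 9.
Insert 686: h=10, slot 10 empty => index 10.
Insert 976: h=1, h2=5, slot 1 occupied => index 6.
Insert 781: h=1, h2=2, slot 1 occupied => index 3.
Insert 157: h=1, h2=2, slots 1,3 occupied => index 5.
Insert 431: h=2, slot 2 empty => index 2.
Insert 716: h=1, h2=9, slots 1,10,6,2,11 occupied => index 7.
Table: [., 482, 431, 781, ., 157, 976, 716, ., 100, 686, 817, .]

7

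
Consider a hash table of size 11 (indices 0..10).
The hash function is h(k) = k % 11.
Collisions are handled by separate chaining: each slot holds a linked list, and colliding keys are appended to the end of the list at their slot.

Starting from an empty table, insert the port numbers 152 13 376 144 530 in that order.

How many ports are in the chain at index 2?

Insert 152: h=9, bucket 9 empty -> new chain.
Insert 13: h=2, bucket 2 empty -> new chain.
Insert 376: h=2, bucket 2 nonempty -> append to chain.
Insert 144: h=1, bucket 1 empty -> new chain.
Insert 530: h=2, bucket 2 nonempty -> append to chain.
Final buckets:
0: ∅
1: 144
2: 13 -> 376 -> 530
3: ∅
4: ∅
5: ∅
6: ∅
7: ∅
8: ∅
9: 152
10: ∅

3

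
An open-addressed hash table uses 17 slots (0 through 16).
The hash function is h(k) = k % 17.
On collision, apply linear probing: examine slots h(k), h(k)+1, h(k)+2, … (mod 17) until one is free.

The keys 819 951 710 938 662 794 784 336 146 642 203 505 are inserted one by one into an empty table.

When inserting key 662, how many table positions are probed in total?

2

819 hashes to 3; slot 3 is free => place at 3.
951 hashes to 16; slot 16 is free => place at 16.
710 hashes to 13; slot 13 is free => place at 13.
938 hashes to 3; 3 taken => place at 4.
662 hashes to 16; 16 taken => place at 0.
794 hashes to 12; slot 12 is free => place at 12.
784 hashes to 2; slot 2 is free => place at 2.
336 hashes to 13; 13 taken => place at 14.
146 hashes to 10; slot 10 is free => place at 10.
642 hashes to 13; 13,14 taken => place at 15.
203 hashes to 16; 16,0 taken => place at 1.
505 hashes to 12; 12,13,14,15,16,0,1,2,3,4 taken => place at 5.
Table: [662, 203, 784, 819, 938, 505, —, —, —, —, 146, —, 794, 710, 336, 642, 951]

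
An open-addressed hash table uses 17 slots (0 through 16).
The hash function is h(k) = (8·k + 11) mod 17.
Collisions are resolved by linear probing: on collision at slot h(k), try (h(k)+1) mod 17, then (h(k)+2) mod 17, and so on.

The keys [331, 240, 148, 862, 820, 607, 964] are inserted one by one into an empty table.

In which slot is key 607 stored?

8

331: h=7 -> slot 7
240: h=10 -> slot 10
148: h=5 -> slot 5
862: h=5, probe 5,6 -> slot 6
820: h=9 -> slot 9
607: h=5, probe 5,6,7,8 -> slot 8
964: h=5, probe 5,6,7,8,9,10,11 -> slot 11
Table: [., ., ., ., ., 148, 862, 331, 607, 820, 240, 964, ., ., ., ., .]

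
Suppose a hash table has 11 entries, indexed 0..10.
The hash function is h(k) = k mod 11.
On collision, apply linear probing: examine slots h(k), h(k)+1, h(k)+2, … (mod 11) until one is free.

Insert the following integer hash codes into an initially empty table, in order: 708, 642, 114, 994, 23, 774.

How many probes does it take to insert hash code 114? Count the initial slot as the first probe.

3

Insert 708: h=4, slot 4 empty => index 4.
Insert 642: h=4, slot 4 occupied => index 5.
Insert 114: h=4, slots 4,5 occupied => index 6.
Insert 994: h=4, slots 4,5,6 occupied => index 7.
Insert 23: h=1, slot 1 empty => index 1.
Insert 774: h=4, slots 4,5,6,7 occupied => index 8.
Table: [—, 23, —, —, 708, 642, 114, 994, 774, —, —]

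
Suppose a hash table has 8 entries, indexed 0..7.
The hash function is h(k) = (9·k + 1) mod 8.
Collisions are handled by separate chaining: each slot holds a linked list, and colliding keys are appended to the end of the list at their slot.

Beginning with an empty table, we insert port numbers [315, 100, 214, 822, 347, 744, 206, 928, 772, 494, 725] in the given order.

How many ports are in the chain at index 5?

315 → bucket 4
100 → bucket 5
214 → bucket 7
822 → bucket 7 (collision)
347 → bucket 4 (collision)
744 → bucket 1
206 → bucket 7 (collision)
928 → bucket 1 (collision)
772 → bucket 5 (collision)
494 → bucket 7 (collision)
725 → bucket 6
Final buckets:
0: -
1: 744 -> 928
2: -
3: -
4: 315 -> 347
5: 100 -> 772
6: 725
7: 214 -> 822 -> 206 -> 494

2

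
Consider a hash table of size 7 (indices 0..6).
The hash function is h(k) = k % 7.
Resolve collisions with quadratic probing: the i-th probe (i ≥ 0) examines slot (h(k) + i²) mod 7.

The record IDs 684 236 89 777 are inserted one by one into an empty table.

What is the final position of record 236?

Insert 684: h=5, slot 5 empty → index 5.
Insert 236: h=5, slot 5 occupied → index 6.
Insert 89: h=5, slots 5,6 occupied → index 2.
Insert 777: h=0, slot 0 empty → index 0.
Table: [777, _, 89, _, _, 684, 236]

6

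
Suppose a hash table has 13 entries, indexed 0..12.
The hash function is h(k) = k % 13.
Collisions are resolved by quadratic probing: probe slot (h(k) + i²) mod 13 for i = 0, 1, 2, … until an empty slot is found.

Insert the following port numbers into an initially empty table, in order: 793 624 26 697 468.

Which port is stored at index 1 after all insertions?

793 hashes to 0; slot 0 is free -> place at 0.
624 hashes to 0; 0 taken -> place at 1.
26 hashes to 0; 0,1 taken -> place at 4.
697 hashes to 8; slot 8 is free -> place at 8.
468 hashes to 0; 0,1,4 taken -> place at 9.
Table: [793, 624, ., ., 26, ., ., ., 697, 468, ., ., .]

624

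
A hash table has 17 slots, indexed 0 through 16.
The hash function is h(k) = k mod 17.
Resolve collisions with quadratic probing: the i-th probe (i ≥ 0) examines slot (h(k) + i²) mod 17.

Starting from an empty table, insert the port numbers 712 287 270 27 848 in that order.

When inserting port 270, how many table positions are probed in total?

3

Insert 712: h=15, slot 15 empty => index 15.
Insert 287: h=15, slot 15 occupied => index 16.
Insert 270: h=15, slots 15,16 occupied => index 2.
Insert 27: h=10, slot 10 empty => index 10.
Insert 848: h=15, slots 15,16,2 occupied => index 7.
Table: [-, -, 270, -, -, -, -, 848, -, -, 27, -, -, -, -, 712, 287]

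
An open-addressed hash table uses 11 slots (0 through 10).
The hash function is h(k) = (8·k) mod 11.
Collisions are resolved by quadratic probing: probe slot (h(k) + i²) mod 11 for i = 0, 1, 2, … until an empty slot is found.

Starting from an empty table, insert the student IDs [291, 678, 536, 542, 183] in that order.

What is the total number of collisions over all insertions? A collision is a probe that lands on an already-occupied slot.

2

291 hashes to 7; slot 7 is free -> place at 7.
678 hashes to 1; slot 1 is free -> place at 1.
536 hashes to 9; slot 9 is free -> place at 9.
542 hashes to 2; slot 2 is free -> place at 2.
183 hashes to 1; 1,2 taken -> place at 5.
Table: [-, 678, 542, -, -, 183, -, 291, -, 536, -]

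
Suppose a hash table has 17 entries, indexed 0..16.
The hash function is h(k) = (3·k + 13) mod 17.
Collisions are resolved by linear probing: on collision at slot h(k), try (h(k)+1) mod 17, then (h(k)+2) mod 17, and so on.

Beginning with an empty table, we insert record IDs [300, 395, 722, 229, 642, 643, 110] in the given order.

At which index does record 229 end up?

4

300 hashes to 12; slot 12 is free → place at 12.
395 hashes to 8; slot 8 is free → place at 8.
722 hashes to 3; slot 3 is free → place at 3.
229 hashes to 3; 3 taken → place at 4.
642 hashes to 1; slot 1 is free → place at 1.
643 hashes to 4; 4 taken → place at 5.
110 hashes to 3; 3,4,5 taken → place at 6.
Table: [∅, 642, ∅, 722, 229, 643, 110, ∅, 395, ∅, ∅, ∅, 300, ∅, ∅, ∅, ∅]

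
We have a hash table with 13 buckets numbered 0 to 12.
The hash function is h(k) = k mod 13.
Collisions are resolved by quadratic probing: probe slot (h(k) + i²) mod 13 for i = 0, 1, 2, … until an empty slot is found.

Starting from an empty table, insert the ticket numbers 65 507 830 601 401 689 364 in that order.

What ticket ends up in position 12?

Insert 65: h=0, slot 0 empty => index 0.
Insert 507: h=0, slot 0 occupied => index 1.
Insert 830: h=11, slot 11 empty => index 11.
Insert 601: h=3, slot 3 empty => index 3.
Insert 401: h=11, slot 11 occupied => index 12.
Insert 689: h=0, slots 0,1 occupied => index 4.
Insert 364: h=0, slots 0,1,4 occupied => index 9.
Table: [65, 507, ∅, 601, 689, ∅, ∅, ∅, ∅, 364, ∅, 830, 401]

401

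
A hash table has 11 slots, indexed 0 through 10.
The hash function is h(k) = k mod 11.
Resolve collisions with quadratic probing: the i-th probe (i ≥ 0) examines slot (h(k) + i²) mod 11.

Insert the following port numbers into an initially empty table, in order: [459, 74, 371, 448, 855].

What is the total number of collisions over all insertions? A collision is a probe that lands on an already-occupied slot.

Insert 459: h=8, slot 8 empty → index 8.
Insert 74: h=8, slot 8 occupied → index 9.
Insert 371: h=8, slots 8,9 occupied → index 1.
Insert 448: h=8, slots 8,9,1 occupied → index 6.
Insert 855: h=8, slots 8,9,1,6 occupied → index 2.
Table: [_, 371, 855, _, _, _, 448, _, 459, 74, _]

10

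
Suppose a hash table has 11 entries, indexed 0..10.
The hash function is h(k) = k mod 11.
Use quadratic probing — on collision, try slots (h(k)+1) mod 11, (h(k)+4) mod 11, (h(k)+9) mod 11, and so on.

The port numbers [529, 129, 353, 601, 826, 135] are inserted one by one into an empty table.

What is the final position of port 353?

529: h=1 → slot 1
129: h=8 → slot 8
353: h=1, probe 1,2 → slot 2
601: h=7 → slot 7
826: h=1, probe 1,2,5 → slot 5
135: h=3 → slot 3
Table: [—, 529, 353, 135, —, 826, —, 601, 129, —, —]

2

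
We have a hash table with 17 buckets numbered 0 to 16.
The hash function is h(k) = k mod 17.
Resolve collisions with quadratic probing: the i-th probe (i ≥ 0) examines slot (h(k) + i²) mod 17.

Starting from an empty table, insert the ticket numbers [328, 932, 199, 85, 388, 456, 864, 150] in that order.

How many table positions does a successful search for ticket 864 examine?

4

328 hashes to 5; slot 5 is free -> place at 5.
932 hashes to 14; slot 14 is free -> place at 14.
199 hashes to 12; slot 12 is free -> place at 12.
85 hashes to 0; slot 0 is free -> place at 0.
388 hashes to 14; 14 taken -> place at 15.
456 hashes to 14; 14,15 taken -> place at 1.
864 hashes to 14; 14,15,1 taken -> place at 6.
150 hashes to 14; 14,15,1,6 taken -> place at 13.
Table: [85, 456, -, -, -, 328, 864, -, -, -, -, -, 199, 150, 932, 388, -]
Lookup 864: h=14, probe 14,15,1,6 → found at 6.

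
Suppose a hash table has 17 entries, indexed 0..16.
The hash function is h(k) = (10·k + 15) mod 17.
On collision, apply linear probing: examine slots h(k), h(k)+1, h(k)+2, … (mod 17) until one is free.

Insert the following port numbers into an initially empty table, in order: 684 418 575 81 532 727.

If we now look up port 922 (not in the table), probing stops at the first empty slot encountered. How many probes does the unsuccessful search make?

Insert 684: h=4, slot 4 empty => index 4.
Insert 418: h=13, slot 13 empty => index 13.
Insert 575: h=2, slot 2 empty => index 2.
Insert 81: h=9, slot 9 empty => index 9.
Insert 532: h=14, slot 14 empty => index 14.
Insert 727: h=9, slot 9 occupied => index 10.
Table: [., ., 575, ., 684, ., ., ., ., 81, 727, ., ., 418, 532, ., .]
Lookup 922: h=4, probe 4,5 → slot 5 empty, not found.

2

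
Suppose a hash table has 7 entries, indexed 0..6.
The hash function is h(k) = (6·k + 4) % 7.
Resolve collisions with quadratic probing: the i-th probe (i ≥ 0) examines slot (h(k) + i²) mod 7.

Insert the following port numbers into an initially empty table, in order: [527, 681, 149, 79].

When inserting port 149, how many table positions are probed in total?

527 hashes to 2; slot 2 is free → place at 2.
681 hashes to 2; 2 taken → place at 3.
149 hashes to 2; 2,3 taken → place at 6.
79 hashes to 2; 2,3,6 taken → place at 4.
Table: [., ., 527, 681, 79, ., 149]

3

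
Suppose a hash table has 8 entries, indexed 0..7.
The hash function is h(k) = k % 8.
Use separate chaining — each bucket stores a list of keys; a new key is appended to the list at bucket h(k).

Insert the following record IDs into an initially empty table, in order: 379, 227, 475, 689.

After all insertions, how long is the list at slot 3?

379 → bucket 3
227 → bucket 3 (collision)
475 → bucket 3 (collision)
689 → bucket 1
Final buckets:
0: _
1: 689
2: _
3: 379 -> 227 -> 475
4: _
5: _
6: _
7: _

3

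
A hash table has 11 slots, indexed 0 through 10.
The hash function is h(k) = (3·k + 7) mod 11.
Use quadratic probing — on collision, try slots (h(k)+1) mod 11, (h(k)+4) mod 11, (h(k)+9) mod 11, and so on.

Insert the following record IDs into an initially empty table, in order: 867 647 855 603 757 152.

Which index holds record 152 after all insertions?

6

867 hashes to 1; slot 1 is free → place at 1.
647 hashes to 1; 1 taken → place at 2.
855 hashes to 9; slot 9 is free → place at 9.
603 hashes to 1; 1,2 taken → place at 5.
757 hashes to 1; 1,2,5 taken → place at 10.
152 hashes to 1; 1,2,5,10 taken → place at 6.
Table: [—, 867, 647, —, —, 603, 152, —, —, 855, 757]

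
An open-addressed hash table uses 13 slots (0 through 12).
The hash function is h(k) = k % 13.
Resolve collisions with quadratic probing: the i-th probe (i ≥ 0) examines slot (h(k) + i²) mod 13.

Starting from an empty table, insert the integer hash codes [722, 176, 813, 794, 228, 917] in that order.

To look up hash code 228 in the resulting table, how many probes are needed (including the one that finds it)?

722: h=7 => slot 7
176: h=7, probe 7,8 => slot 8
813: h=7, probe 7,8,11 => slot 11
794: h=1 => slot 1
228: h=7, probe 7,8,11,3 => slot 3
917: h=7, probe 7,8,11,3,10 => slot 10
Table: [∅, 794, ∅, 228, ∅, ∅, ∅, 722, 176, ∅, 917, 813, ∅]
Lookup 228: h=7, probe 7,8,11,3 → found at 3.

4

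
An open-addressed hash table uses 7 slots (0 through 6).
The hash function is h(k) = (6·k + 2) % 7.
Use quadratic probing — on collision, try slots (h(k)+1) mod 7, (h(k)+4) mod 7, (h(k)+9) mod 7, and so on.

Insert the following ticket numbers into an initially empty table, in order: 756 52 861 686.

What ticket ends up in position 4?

686

756: h=2 => slot 2
52: h=6 => slot 6
861: h=2, probe 2,3 => slot 3
686: h=2, probe 2,3,6,4 => slot 4
Table: [—, —, 756, 861, 686, —, 52]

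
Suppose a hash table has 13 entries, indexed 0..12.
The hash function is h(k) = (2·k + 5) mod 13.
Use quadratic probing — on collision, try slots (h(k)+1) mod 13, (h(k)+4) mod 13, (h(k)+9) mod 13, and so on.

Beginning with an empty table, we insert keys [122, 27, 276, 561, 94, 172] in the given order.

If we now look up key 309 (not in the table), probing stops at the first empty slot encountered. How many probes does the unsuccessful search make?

122 hashes to 2; slot 2 is free → place at 2.
27 hashes to 7; slot 7 is free → place at 7.
276 hashes to 11; slot 11 is free → place at 11.
561 hashes to 9; slot 9 is free → place at 9.
94 hashes to 11; 11 taken → place at 12.
172 hashes to 11; 11,12,2,7 taken → place at 1.
Table: [—, 172, 122, —, —, —, —, 27, —, 561, —, 276, 94]
Lookup 309: h=12, probe 12,0 → slot 0 empty, not found.

2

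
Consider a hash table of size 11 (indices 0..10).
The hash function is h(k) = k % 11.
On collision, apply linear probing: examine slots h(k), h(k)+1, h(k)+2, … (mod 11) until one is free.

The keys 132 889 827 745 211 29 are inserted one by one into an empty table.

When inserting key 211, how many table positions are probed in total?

132 hashes to 0; slot 0 is free -> place at 0.
889 hashes to 9; slot 9 is free -> place at 9.
827 hashes to 2; slot 2 is free -> place at 2.
745 hashes to 8; slot 8 is free -> place at 8.
211 hashes to 2; 2 taken -> place at 3.
29 hashes to 7; slot 7 is free -> place at 7.
Table: [132, ., 827, 211, ., ., ., 29, 745, 889, .]

2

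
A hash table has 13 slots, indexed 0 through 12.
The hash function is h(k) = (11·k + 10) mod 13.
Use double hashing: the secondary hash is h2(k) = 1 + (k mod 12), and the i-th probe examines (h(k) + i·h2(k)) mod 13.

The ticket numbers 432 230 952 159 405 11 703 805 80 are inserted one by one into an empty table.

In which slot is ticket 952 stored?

9

Insert 432: h=4, slot 4 empty => index 4.
Insert 230: h=5, slot 5 empty => index 5.
Insert 952: h=4, h2=5, slot 4 occupied => index 9.
Insert 159: h=4, h2=4, slot 4 occupied => index 8.
Insert 405: h=6, slot 6 empty => index 6.
Insert 11: h=1, slot 1 empty => index 1.
Insert 703: h=8, h2=8, slot 8 occupied => index 3.
Insert 805: h=12, slot 12 empty => index 12.
Insert 80: h=6, h2=9, slot 6 occupied => index 2.
Table: [_, 11, 80, 703, 432, 230, 405, _, 159, 952, _, _, 805]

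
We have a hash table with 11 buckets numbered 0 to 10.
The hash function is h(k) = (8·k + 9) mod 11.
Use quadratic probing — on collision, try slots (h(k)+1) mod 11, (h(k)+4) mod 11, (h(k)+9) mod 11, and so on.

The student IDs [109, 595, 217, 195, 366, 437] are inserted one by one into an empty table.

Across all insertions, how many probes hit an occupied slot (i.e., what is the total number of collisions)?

Insert 109: h=1, slot 1 empty -> index 1.
Insert 595: h=6, slot 6 empty -> index 6.
Insert 217: h=7, slot 7 empty -> index 7.
Insert 195: h=7, slot 7 occupied -> index 8.
Insert 366: h=0, slot 0 empty -> index 0.
Insert 437: h=7, slots 7,8,0 occupied -> index 5.
Table: [366, 109, -, -, -, 437, 595, 217, 195, -, -]

4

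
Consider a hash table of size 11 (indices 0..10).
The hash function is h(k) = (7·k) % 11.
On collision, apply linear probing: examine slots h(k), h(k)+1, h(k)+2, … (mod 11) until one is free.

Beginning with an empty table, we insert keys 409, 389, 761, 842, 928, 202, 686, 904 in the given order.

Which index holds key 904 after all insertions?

Insert 409: h=3, slot 3 empty => index 3.
Insert 389: h=6, slot 6 empty => index 6.
Insert 761: h=3, slot 3 occupied => index 4.
Insert 842: h=9, slot 9 empty => index 9.
Insert 928: h=6, slot 6 occupied => index 7.
Insert 202: h=6, slots 6,7 occupied => index 8.
Insert 686: h=6, slots 6,7,8,9 occupied => index 10.
Insert 904: h=3, slots 3,4 occupied => index 5.
Table: [—, —, —, 409, 761, 904, 389, 928, 202, 842, 686]

5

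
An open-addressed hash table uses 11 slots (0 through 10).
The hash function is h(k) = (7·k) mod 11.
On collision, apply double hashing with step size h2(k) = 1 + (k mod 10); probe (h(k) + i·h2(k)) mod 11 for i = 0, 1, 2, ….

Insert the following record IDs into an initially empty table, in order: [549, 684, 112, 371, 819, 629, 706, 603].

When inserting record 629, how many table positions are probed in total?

4

Insert 549: h=4, slot 4 empty => index 4.
Insert 684: h=3, slot 3 empty => index 3.
Insert 112: h=3, h2=3, slot 3 occupied => index 6.
Insert 371: h=1, slot 1 empty => index 1.
Insert 819: h=2, slot 2 empty => index 2.
Insert 629: h=3, h2=10, slots 3,2,1 occupied => index 0.
Insert 706: h=3, h2=7, slot 3 occupied => index 10.
Insert 603: h=8, slot 8 empty => index 8.
Table: [629, 371, 819, 684, 549, -, 112, -, 603, -, 706]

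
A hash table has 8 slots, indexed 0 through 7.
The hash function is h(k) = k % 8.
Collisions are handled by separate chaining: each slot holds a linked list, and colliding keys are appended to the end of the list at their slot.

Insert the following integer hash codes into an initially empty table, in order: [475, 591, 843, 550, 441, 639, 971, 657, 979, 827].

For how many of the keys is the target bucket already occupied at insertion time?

6

Insert 475: h=3, bucket 3 empty -> new chain.
Insert 591: h=7, bucket 7 empty -> new chain.
Insert 843: h=3, bucket 3 nonempty -> append to chain.
Insert 550: h=6, bucket 6 empty -> new chain.
Insert 441: h=1, bucket 1 empty -> new chain.
Insert 639: h=7, bucket 7 nonempty -> append to chain.
Insert 971: h=3, bucket 3 nonempty -> append to chain.
Insert 657: h=1, bucket 1 nonempty -> append to chain.
Insert 979: h=3, bucket 3 nonempty -> append to chain.
Insert 827: h=3, bucket 3 nonempty -> append to chain.
Final buckets:
0: .
1: 441 -> 657
2: .
3: 475 -> 843 -> 971 -> 979 -> 827
4: .
5: .
6: 550
7: 591 -> 639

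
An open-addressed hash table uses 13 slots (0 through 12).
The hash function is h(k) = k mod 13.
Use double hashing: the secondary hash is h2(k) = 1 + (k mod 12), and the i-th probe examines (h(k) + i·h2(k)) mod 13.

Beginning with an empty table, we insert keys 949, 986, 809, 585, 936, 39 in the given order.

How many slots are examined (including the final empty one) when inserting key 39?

949: h=0 → slot 0
986: h=11 → slot 11
809: h=3 → slot 3
585: h=0, h2=10, probe 0,10 → slot 10
936: h=0, h2=1, probe 0,1 → slot 1
39: h=0, h2=4, probe 0,4 → slot 4
Table: [949, 936, ∅, 809, 39, ∅, ∅, ∅, ∅, ∅, 585, 986, ∅]

2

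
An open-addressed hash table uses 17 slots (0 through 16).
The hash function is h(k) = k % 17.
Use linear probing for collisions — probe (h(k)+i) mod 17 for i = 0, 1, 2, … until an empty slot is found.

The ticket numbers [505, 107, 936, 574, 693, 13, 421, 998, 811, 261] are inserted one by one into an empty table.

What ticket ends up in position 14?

505: h=12 -> slot 12
107: h=5 -> slot 5
936: h=1 -> slot 1
574: h=13 -> slot 13
693: h=13, probe 13,14 -> slot 14
13: h=13, probe 13,14,15 -> slot 15
421: h=13, probe 13,14,15,16 -> slot 16
998: h=12, probe 12,13,14,15,16,0 -> slot 0
811: h=12, probe 12,13,14,15,16,0,1,2 -> slot 2
261: h=6 -> slot 6
Table: [998, 936, 811, —, —, 107, 261, —, —, —, —, —, 505, 574, 693, 13, 421]

693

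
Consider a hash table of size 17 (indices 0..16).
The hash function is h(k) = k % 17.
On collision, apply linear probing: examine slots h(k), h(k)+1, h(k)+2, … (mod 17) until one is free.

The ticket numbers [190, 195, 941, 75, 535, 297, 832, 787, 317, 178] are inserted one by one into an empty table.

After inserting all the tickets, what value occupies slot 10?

190 hashes to 3; slot 3 is free => place at 3.
195 hashes to 8; slot 8 is free => place at 8.
941 hashes to 6; slot 6 is free => place at 6.
75 hashes to 7; slot 7 is free => place at 7.
535 hashes to 8; 8 taken => place at 9.
297 hashes to 8; 8,9 taken => place at 10.
832 hashes to 16; slot 16 is free => place at 16.
787 hashes to 5; slot 5 is free => place at 5.
317 hashes to 11; slot 11 is free => place at 11.
178 hashes to 8; 8,9,10,11 taken => place at 12.
Table: [-, -, -, 190, -, 787, 941, 75, 195, 535, 297, 317, 178, -, -, -, 832]

297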